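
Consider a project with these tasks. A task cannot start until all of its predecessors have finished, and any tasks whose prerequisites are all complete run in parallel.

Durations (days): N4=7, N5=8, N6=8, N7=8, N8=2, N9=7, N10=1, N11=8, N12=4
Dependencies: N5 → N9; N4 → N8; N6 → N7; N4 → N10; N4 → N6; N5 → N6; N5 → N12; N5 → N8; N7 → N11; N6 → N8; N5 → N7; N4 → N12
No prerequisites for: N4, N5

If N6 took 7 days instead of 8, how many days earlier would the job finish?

Actual critical path: N5→N6→N7→N11 = 8+8+8+8 = 32 ⇒ 32 days.
N6 lies on that path, so at 7 days the path becomes 31 days.
No other chain overtakes it, so the finish is 31 days.
Change in finish: 31 − 32 = -1 days.

1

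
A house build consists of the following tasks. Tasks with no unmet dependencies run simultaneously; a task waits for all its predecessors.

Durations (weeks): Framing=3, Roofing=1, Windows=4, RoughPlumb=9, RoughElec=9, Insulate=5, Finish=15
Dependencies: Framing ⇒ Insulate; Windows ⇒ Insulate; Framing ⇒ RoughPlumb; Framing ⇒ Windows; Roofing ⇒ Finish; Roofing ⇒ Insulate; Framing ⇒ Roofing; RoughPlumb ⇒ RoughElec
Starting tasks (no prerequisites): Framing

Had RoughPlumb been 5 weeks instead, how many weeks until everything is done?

Critical path before the change: Framing→RoughPlumb→RoughElec = 3+9+9 = 21 giving 21 weeks.
RoughPlumb is on the critical path; changing it to 5 makes that path 17 weeks.
Now Framing→Roofing→Finish = 3+1+15 = 19 is longest, so the finish becomes 19 weeks.

19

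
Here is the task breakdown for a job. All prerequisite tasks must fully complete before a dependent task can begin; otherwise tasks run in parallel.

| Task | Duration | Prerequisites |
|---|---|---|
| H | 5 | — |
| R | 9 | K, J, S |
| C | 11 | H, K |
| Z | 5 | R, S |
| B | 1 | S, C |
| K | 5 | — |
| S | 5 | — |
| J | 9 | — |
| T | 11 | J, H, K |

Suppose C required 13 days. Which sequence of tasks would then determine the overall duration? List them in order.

Baseline: J→R→Z = 9+9+5 = 23 → 23 days.
The longest path through C is only 17 days, so C has float 6.
That remains the longest chain; total 23 days.

J, R, Z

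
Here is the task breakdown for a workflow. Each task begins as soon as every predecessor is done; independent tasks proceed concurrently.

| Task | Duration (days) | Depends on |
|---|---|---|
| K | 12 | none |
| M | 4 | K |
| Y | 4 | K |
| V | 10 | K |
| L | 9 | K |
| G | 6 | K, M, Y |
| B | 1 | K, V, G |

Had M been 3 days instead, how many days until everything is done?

23

Actual critical path: K→M→G→B = 12+4+6+1 = 23 ⇒ 23 days.
M lies on that path, so at 3 days the path becomes 22 days.
New critical path: K→Y→G→B = 12+4+6+1 = 23 ⇒ 23 days.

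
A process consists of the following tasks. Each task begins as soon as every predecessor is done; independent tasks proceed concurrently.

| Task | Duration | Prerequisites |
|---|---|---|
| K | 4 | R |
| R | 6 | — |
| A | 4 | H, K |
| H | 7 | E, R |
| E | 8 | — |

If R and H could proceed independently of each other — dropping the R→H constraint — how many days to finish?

With the dependency in place, E→H→A = 8+7+4 = 19 sets the finish at 19 days.
Dropping R→H doesn't change H's earliest start (8); another predecessor still binds.
The longest chain is now E→H→A = 8+7+4 = 19, so the project takes 19 days.

19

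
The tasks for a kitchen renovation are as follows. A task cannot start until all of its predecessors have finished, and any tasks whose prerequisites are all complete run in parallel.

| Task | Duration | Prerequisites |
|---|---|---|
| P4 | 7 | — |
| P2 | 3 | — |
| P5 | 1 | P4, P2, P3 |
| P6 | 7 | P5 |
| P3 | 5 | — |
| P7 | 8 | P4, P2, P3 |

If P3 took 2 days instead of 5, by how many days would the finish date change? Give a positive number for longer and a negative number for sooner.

Critical path before the change: P4→P5→P6 = 7+1+7 = 15 giving 15 days.
P3 has 2 days of float (longest path through it is 13).
That remains the longest chain; total 15 days.
Change in finish: 15 − 15 = +0 days.

0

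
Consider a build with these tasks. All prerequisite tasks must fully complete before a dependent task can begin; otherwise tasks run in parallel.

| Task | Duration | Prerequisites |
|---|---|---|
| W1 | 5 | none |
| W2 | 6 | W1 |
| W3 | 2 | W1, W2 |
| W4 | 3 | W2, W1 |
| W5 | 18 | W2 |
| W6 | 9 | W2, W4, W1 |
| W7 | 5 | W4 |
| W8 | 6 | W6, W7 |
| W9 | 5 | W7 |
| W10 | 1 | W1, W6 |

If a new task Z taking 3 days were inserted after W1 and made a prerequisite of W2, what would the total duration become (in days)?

32

Originally the build takes 29 days.
With Z inserted, W2 now waits for max(W1, Z).
New critical path: W1→Z→W2→W4→W6→W8 = 5+3+6+3+9+6 = 32 ⇒ 32 days.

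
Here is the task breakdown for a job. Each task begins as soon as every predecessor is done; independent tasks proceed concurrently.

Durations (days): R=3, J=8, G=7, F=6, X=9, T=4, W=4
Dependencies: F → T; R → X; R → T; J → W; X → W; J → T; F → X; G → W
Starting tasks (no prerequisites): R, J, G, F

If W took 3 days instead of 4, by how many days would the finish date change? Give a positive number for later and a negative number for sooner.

Baseline: F→X→W = 6+9+4 = 19 → 19 days.
W lies on that path, so at 3 days the path becomes 18 days.
The critical path is still F→X→W; finish is now 18 days.
Change in finish: 18 − 19 = -1 days.

-1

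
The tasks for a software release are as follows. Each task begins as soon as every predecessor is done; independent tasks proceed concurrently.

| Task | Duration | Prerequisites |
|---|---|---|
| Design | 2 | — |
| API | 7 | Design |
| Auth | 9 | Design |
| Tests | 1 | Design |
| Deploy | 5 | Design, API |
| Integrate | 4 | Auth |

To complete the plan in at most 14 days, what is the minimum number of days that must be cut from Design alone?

1

Current finish: 15 days; target: 14.
Design is on every critical path, so each day cut from Design cuts the finish by one (this holds down to a finish of 14).
Need 15 − 14 = 1 day off Design → Design becomes 1 day, finish becomes 14.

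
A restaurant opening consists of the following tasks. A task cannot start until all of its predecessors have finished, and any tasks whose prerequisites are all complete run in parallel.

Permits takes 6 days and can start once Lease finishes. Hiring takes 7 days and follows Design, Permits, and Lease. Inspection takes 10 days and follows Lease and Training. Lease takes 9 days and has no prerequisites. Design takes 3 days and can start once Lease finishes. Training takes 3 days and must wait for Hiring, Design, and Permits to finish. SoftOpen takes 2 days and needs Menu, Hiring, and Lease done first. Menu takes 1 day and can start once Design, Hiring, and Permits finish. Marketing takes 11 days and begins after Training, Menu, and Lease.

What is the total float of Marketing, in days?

0

Lease→Permits→Hiring→Training→Marketing = 9+6+7+3+11 = 36 sets the makespan at 36 days.
Marketing finishes as early as 36 and must finish by 36.
Slack of Marketing = 25 − 25 = 0 days.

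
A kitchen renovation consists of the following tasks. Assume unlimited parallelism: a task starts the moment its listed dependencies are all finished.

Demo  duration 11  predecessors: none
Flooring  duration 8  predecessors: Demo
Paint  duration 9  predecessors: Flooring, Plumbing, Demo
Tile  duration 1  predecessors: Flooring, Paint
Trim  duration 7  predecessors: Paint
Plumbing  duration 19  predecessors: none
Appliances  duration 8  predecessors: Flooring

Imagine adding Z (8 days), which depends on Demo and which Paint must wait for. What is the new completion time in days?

Originally the kitchen renovation takes 35 days.
With Z inserted, Paint now waits for max(Flooring, Plumbing, Demo, Z).
New critical path: Demo→Z→Paint→Trim = 11+8+9+7 = 35 ⇒ 35 days.

35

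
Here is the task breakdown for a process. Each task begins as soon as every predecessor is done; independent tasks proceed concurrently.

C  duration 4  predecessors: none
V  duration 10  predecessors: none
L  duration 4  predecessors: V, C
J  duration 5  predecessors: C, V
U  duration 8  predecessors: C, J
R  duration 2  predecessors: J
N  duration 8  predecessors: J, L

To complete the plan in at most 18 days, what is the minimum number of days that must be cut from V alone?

5

Current finish: 23 days; target: 18.
V is on every critical path, so each day cut from V cuts the finish by one (this holds down to a finish of 17).
Need 23 − 18 = 5 days off V → V becomes 5 days, finish becomes 18.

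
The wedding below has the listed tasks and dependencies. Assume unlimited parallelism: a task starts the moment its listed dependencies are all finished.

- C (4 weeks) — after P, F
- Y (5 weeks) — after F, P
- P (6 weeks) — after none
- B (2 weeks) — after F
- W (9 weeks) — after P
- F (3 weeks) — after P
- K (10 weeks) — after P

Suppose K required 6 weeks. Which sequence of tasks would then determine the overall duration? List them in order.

P, W

Actual critical path: P→K = 6+10 = 16 ⇒ 16 weeks.
K is on the critical path; changing it to 6 makes that path 12 weeks.
Now P→W = 6+9 = 15 is longest, so the finish becomes 15 weeks.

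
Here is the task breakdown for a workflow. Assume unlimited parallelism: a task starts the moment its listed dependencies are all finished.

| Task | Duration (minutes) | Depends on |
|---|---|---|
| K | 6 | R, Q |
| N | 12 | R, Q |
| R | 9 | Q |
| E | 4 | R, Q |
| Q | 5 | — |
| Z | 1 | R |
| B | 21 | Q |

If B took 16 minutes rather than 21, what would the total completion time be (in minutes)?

As given, the longest chain is Q→B = 5+21 = 26, so the finish is 26 minutes.
B lies on that path, so at 16 minutes the path becomes 21 minutes.
Now Q→R→N = 5+9+12 = 26 is longest, so the finish becomes 26 minutes.

26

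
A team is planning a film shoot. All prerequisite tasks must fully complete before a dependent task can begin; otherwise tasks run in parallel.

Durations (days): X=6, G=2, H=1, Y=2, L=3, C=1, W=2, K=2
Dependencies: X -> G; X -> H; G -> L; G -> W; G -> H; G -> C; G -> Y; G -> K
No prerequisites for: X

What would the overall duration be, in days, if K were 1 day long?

Actual critical path: X→G→L = 6+2+3 = 11 ⇒ 11 days.
K has 1 day of float (longest path through it is 10).
That remains the longest chain; total 11 days.

11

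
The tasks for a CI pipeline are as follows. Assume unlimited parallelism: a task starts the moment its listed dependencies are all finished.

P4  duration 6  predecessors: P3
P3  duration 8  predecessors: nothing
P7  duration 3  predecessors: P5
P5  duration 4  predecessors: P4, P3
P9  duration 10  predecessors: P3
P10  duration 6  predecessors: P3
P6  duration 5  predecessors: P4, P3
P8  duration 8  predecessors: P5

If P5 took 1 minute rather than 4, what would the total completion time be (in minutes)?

Baseline: P3→P4→P5→P8 = 8+6+4+8 = 26 → 26 minutes.
Since P5 is critical, the -3 change carries straight to that chain (now 23 minutes).
No other chain overtakes it, so the finish is 23 minutes.

23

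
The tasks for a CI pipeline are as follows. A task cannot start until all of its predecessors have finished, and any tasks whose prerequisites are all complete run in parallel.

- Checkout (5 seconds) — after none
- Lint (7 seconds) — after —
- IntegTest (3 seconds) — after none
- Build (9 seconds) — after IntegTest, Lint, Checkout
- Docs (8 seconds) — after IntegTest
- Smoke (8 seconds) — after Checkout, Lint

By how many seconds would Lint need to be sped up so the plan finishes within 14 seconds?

2

Current finish: 16 seconds; target: 14.
Lint is on every critical path, so each second cut from Lint cuts the finish by one (this holds down to a finish of 14).
Need 16 − 14 = 2 seconds off Lint → Lint becomes 5 seconds, finish becomes 14.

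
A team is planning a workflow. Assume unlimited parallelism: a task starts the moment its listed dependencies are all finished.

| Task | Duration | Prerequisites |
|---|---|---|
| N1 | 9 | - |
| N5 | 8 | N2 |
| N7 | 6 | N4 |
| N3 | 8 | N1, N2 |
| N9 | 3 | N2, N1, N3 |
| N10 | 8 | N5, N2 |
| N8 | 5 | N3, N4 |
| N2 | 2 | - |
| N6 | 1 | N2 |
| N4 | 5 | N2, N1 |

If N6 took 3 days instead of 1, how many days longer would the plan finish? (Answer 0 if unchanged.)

0

Baseline: N1→N3→N8 = 9+8+5 = 22 → 22 days.
The longest path through N6 is only 3 days, so N6 has float 19.
No other chain overtakes it, so the finish is 22 days.
Change in finish: 22 − 22 = +0 days.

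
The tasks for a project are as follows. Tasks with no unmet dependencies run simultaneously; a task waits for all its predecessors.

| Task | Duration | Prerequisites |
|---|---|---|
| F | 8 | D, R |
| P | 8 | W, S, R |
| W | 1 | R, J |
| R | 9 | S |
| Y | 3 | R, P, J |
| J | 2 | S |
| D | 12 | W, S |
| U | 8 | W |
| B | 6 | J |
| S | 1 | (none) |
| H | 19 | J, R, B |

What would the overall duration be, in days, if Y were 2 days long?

Actual critical path: S→R→W→D→F = 1+9+1+12+8 = 31 ⇒ 31 days.
Y has 9 days of float (longest path through it is 22).
No other chain overtakes it, so the finish is 31 days.

31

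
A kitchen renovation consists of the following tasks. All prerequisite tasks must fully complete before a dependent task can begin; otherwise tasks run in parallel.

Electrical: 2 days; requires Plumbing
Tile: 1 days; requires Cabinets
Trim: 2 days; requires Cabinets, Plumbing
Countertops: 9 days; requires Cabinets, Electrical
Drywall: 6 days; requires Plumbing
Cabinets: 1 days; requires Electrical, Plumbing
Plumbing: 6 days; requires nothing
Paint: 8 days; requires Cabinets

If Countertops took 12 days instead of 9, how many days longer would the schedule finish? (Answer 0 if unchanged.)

As given, the longest chain is Plumbing→Electrical→Cabinets→Countertops = 6+2+1+9 = 18, so the finish is 18 days.
Countertops lies on that path, so at 12 days the path becomes 21 days.
No other chain overtakes it, so the finish is 21 days.
Change in finish: 21 − 18 = +3 days.

3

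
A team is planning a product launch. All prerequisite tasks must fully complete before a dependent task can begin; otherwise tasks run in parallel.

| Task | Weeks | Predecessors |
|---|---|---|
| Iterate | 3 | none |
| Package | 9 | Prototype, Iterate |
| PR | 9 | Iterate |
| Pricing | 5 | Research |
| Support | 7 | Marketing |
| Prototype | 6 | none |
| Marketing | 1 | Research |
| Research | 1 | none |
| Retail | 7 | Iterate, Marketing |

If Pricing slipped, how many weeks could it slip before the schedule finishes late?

The longest chain is Prototype→Package = 6+9 = 15; overall finish 15 weeks.
The longest chain containing Pricing totals 6 weeks.
Slack of Pricing = 10 − 1 = 9 weeks.

9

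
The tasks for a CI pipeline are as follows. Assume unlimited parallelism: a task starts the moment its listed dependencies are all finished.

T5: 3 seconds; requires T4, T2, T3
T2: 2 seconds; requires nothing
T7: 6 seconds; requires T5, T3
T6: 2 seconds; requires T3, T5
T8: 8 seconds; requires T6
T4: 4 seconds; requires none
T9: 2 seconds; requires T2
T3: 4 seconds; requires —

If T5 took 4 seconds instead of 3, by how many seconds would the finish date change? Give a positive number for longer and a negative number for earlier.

Critical path before the change: T3→T5→T6→T8 = 4+3+2+8 = 17 giving 17 seconds.
T5 lies on that path, so at 4 seconds the path becomes 18 seconds.
That remains the longest chain; total 18 seconds.
Change in finish: 18 − 17 = +1 seconds.

1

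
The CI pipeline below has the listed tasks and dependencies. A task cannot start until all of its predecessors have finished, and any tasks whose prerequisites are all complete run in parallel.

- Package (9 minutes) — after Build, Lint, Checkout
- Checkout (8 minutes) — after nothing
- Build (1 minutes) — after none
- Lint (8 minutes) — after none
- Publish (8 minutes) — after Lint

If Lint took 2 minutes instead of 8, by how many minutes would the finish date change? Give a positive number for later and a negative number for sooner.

Baseline: Lint→Package = 8+9 = 17 → 17 minutes.
Lint is on the critical path; changing it to 2 makes that path 11 minutes.
The binding chain switches to Checkout→Package = 8+9 = 17; finish 17 minutes.
Change in finish: 17 − 17 = +0 minutes.

0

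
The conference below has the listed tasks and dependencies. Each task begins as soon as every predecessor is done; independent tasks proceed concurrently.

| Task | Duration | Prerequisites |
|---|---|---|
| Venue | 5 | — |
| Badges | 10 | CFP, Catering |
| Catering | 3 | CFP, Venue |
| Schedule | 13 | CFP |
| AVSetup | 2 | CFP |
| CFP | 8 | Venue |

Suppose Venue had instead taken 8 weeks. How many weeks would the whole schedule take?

Actual critical path: Venue→CFP→Schedule = 5+8+13 = 26 ⇒ 26 weeks.
Venue lies on that path, so at 8 weeks the path becomes 29 weeks.
The critical path is still Venue→CFP→Schedule; finish is now 29 weeks.

29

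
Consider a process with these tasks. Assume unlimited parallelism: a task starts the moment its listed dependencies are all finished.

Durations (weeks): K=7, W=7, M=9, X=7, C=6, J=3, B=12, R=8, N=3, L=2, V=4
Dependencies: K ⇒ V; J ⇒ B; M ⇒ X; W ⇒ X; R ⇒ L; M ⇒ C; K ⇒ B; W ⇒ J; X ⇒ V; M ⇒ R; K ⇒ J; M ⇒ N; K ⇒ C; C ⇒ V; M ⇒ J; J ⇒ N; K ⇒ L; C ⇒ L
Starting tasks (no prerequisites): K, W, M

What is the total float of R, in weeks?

5

The longest chain is M→J→B = 9+3+12 = 24; overall finish 24 weeks.
R finishes as early as 17 and must finish by 22.
Slack of R = 14 − 9 = 5 weeks.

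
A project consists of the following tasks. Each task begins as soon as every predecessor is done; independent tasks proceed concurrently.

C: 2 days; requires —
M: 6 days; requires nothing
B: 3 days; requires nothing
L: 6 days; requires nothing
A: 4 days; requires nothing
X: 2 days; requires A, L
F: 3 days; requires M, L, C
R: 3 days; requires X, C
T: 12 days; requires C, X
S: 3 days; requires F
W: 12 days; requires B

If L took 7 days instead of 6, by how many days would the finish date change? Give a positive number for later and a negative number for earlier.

As given, the longest chain is L→X→T = 6+2+12 = 20, so the finish is 20 days.
Since L is critical, the +1 change carries straight to that chain (now 21 days).
No other chain overtakes it, so the finish is 21 days.
Change in finish: 21 − 20 = +1 days.

1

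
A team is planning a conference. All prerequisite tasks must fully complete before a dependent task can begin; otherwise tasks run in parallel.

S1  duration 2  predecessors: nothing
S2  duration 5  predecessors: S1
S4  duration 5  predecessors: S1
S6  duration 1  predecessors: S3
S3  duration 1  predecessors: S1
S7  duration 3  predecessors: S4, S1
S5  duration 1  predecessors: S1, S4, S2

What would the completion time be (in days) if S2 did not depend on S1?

10

Original critical path: S1→S4→S7 = 2+5+3 = 10 ⇒ 10 days.
Without S1→S2, S2's earliest start moves from 2 to 0.
After: S1→S4→S7 = 2+5+3 = 10 → 10 days.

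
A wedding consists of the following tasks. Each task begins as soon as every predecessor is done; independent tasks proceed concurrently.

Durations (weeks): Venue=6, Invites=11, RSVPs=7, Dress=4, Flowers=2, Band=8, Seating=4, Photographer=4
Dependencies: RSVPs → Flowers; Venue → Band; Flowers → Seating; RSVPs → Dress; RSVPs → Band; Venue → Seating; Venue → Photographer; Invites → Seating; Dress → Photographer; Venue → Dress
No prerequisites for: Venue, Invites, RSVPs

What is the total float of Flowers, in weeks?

The longest chain is Invites→Seating = 11+4 = 15; overall finish 15 weeks.
Longest path through Flowers: 13 weeks (earliest finish 9, latest finish 11).
Slack of Flowers = 9 − 7 = 2 weeks.

2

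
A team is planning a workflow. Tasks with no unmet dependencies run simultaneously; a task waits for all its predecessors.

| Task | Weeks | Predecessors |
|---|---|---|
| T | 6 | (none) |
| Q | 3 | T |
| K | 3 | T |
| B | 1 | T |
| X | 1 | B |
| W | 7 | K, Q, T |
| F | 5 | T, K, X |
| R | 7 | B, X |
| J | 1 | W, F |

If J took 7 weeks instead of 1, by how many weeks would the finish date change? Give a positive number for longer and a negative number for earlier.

The binding path is T→Q→W→J = 6+3+7+1 = 17; finish at 17 weeks.
J is on the critical path; changing it to 7 makes that path 23 weeks.
No other chain overtakes it, so the finish is 23 weeks.
Change in finish: 23 − 17 = +6 weeks.

6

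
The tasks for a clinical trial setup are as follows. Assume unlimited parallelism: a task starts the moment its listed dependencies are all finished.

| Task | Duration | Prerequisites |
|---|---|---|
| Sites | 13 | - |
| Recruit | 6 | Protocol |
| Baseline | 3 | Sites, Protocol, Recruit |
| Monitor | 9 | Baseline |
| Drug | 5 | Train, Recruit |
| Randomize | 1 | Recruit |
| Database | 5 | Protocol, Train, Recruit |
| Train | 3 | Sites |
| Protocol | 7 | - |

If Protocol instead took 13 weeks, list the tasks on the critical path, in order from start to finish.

Actual critical path: Protocol→Recruit→Baseline→Monitor = 7+6+3+9 = 25 ⇒ 25 weeks.
Protocol lies on that path, so at 13 weeks the path becomes 31 weeks.
The critical path is still Protocol→Recruit→Baseline→Monitor; finish is now 31 weeks.

Protocol, Recruit, Baseline, Monitor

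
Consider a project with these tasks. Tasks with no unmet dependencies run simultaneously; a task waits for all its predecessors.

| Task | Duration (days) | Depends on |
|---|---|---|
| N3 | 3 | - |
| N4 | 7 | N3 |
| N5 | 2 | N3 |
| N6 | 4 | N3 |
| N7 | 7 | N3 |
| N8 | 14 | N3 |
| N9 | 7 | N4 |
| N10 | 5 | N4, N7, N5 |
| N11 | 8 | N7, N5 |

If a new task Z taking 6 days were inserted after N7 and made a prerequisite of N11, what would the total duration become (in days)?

Originally the schedule takes 18 days.
With Z inserted, N11 now waits for max(N7, N5, Z).
New critical path: N3→N7→Z→N11 = 3+7+6+8 = 24 ⇒ 24 days.

24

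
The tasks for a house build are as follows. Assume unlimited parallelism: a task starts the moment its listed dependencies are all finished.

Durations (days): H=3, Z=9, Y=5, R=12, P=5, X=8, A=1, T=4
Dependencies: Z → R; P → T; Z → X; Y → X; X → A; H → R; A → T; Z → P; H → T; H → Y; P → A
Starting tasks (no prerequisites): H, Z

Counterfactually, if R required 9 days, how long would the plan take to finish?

Actual critical path: Z→X→A→T = 9+8+1+4 = 22 ⇒ 22 days.
The longest path through R is only 21 days, so R has float 1.
That remains the longest chain; total 22 days.

22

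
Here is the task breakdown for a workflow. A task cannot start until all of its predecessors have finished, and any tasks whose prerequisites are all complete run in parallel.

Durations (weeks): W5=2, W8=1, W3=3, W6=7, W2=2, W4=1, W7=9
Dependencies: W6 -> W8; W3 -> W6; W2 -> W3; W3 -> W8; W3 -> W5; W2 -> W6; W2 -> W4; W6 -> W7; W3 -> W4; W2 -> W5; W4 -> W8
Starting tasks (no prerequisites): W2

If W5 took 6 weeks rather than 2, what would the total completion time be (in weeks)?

21

Critical path before the change: W2→W3→W6→W7 = 2+3+7+9 = 21 giving 21 weeks.
W5 is off the critical path — its longest chain is 7 weeks, giving 14 of slack.
The critical path is still W2→W3→W6→W7; finish is now 21 weeks.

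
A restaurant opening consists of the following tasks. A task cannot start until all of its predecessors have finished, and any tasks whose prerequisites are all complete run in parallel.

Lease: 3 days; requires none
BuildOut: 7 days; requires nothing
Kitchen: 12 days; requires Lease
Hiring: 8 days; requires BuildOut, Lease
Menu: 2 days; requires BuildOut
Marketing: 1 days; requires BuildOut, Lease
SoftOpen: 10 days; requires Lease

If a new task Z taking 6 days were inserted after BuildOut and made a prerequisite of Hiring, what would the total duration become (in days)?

Originally the restaurant opening takes 15 days.
With Z inserted, Hiring now waits for max(BuildOut, Lease, Z).
New critical path: BuildOut→Z→Hiring = 7+6+8 = 21 ⇒ 21 days.

21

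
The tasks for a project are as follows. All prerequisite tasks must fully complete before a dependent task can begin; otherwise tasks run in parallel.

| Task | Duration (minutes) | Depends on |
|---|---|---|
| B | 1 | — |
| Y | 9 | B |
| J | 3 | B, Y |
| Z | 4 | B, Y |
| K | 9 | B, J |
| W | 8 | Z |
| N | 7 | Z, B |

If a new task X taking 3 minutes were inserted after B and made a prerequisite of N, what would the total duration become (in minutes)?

Originally the job takes 22 minutes.
With X inserted, N now waits for max(Z, B, X).
New critical path: B→Y→J→K = 1+9+3+9 = 22 ⇒ 22 minutes.

22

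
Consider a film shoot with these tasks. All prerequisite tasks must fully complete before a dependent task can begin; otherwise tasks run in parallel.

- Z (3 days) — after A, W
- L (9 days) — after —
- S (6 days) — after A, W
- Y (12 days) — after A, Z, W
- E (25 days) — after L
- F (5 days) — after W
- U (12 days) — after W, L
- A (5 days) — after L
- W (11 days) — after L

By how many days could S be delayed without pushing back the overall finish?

L→W→Z→Y = 9+11+3+12 = 35 sets the makespan at 35 days.
Longest path through S: 26 days (earliest finish 26, latest finish 35).
Float = 35 − 26 = 9.

9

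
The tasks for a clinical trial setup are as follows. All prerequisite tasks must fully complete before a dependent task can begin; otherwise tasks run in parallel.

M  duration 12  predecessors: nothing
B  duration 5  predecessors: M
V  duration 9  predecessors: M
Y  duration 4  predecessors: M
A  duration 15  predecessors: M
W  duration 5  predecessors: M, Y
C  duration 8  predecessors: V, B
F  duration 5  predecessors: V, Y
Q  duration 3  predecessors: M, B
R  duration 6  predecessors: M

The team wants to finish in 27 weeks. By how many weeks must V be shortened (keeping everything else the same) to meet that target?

Current finish: 29 weeks; target: 27.
V is on every critical path, so each week cut from V cuts the finish by one (this holds down to a finish of 27).
Need 29 − 27 = 2 weeks off V → V becomes 7 weeks, finish becomes 27.

2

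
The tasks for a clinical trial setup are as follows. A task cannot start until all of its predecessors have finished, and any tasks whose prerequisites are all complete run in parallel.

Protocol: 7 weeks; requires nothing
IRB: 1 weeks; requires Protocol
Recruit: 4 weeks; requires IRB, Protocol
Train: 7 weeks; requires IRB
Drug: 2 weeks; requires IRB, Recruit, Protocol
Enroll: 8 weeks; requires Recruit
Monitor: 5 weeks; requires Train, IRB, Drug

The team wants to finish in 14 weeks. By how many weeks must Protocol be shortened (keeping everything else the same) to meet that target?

Current finish: 20 weeks; target: 14.
Protocol is on every critical path, so each week cut from Protocol cuts the finish by one (this holds down to a finish of 14).
Need 20 − 14 = 6 weeks off Protocol → Protocol becomes 1 week, finish becomes 14.

6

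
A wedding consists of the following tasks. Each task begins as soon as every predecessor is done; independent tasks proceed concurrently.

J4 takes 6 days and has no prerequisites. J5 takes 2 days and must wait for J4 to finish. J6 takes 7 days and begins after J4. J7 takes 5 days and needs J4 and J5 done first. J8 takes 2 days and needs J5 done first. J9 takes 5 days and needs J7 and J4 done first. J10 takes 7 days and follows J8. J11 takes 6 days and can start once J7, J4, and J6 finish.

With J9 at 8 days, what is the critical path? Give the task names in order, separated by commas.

As given, the longest chain is J4→J5→J7→J11 = 6+2+5+6 = 19, so the finish is 19 days.
J9 has 1 day of float (longest path through it is 18).
Now J4→J5→J7→J9 = 6+2+5+8 = 21 is longest, so the finish becomes 21 days.

J4, J5, J7, J9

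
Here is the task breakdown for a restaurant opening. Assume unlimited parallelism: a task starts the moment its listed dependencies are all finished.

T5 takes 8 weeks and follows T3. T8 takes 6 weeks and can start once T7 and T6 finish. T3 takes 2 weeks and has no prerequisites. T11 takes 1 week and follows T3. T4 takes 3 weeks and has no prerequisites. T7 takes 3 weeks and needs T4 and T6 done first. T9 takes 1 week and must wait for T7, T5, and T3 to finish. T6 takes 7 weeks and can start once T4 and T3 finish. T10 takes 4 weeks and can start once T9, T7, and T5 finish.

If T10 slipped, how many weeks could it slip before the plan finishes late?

1

The longest chain is T4→T6→T7→T8 = 3+7+3+6 = 19; overall finish 19 weeks.
The longest chain containing T10 totals 18 weeks.
Slack of T10 = 15 − 14 = 1 week.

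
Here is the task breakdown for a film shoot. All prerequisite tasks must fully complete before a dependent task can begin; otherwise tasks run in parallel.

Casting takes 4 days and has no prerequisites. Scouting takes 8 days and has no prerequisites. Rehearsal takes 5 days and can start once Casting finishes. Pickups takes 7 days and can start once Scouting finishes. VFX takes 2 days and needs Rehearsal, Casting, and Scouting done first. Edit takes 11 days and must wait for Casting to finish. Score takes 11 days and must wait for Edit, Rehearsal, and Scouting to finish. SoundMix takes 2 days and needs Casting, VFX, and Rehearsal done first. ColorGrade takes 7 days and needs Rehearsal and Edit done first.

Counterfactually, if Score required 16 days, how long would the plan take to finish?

31

The binding path is Casting→Edit→Score = 4+11+11 = 26; finish at 26 days.
Score lies on that path, so at 16 days the path becomes 31 days.
That remains the longest chain; total 31 days.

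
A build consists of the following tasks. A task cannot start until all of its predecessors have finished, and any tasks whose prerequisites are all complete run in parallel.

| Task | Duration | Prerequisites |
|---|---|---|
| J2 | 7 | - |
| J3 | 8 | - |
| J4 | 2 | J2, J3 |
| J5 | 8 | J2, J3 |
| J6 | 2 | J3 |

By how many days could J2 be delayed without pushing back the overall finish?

1

J3→J5 = 8+8 = 16 sets the makespan at 16 days.
The longest chain containing J2 totals 15 days.
Slack of J2 = 1 − 0 = 1 day.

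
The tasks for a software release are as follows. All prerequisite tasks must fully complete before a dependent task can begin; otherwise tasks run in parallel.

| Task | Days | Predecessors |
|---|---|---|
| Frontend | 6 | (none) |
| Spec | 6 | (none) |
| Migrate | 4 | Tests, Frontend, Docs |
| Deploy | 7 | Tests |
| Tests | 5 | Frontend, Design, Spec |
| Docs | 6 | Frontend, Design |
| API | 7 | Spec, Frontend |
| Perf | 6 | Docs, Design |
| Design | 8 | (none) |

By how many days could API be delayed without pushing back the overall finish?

7

Design→Tests→Deploy = 8+5+7 = 20 sets the makespan at 20 days.
The longest chain containing API totals 13 days.
So API can slip 20 − 13 = 7 days.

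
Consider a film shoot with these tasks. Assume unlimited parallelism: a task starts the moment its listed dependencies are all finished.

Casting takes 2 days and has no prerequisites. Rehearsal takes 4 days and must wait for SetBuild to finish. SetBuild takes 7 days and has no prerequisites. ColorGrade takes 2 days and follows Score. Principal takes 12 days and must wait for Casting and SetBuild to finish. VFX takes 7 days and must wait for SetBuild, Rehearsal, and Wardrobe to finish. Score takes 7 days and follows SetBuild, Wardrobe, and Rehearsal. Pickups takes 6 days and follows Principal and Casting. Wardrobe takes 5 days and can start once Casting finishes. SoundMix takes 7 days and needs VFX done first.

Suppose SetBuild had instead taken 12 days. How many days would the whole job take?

30

As given, the longest chain is SetBuild→Rehearsal→VFX→SoundMix = 7+4+7+7 = 25, so the finish is 25 days.
SetBuild is on the critical path; changing it to 12 makes that path 30 days.
No other chain overtakes it, so the finish is 30 days.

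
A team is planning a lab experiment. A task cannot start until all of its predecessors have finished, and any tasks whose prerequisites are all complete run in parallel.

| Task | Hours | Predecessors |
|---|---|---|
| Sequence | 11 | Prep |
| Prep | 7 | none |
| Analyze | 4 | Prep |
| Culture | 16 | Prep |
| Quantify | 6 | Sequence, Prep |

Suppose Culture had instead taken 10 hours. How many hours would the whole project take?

Critical path before the change: Prep→Sequence→Quantify = 7+11+6 = 24 giving 24 hours.
The longest path through Culture is only 23 hours, so Culture has float 1.
No other chain overtakes it, so the finish is 24 hours.

24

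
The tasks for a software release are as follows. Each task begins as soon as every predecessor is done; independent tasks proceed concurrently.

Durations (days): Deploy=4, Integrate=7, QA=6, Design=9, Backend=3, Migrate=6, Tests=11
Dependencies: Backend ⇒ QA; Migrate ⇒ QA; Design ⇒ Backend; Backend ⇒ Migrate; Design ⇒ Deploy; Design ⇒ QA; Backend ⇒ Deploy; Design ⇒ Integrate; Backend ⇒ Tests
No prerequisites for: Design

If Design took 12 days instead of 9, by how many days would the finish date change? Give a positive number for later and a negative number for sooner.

3

Baseline: Design→Backend→Migrate→QA = 9+3+6+6 = 24 → 24 days.
Design is on the critical path; changing it to 12 makes that path 27 days.
That remains the longest chain; total 27 days.
Change in finish: 27 − 24 = +3 days.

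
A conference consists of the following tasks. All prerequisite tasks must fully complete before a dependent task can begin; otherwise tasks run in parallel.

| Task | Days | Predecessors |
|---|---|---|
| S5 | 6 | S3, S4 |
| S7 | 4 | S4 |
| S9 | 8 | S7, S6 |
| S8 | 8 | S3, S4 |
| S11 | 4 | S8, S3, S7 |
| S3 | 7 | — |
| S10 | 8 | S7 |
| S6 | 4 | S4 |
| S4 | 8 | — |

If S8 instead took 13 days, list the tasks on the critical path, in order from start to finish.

S4, S8, S11

As given, the longest chain is S4→S8→S11 = 8+8+4 = 20, so the finish is 20 days.
S8 lies on that path, so at 13 days the path becomes 25 days.
That remains the longest chain; total 25 days.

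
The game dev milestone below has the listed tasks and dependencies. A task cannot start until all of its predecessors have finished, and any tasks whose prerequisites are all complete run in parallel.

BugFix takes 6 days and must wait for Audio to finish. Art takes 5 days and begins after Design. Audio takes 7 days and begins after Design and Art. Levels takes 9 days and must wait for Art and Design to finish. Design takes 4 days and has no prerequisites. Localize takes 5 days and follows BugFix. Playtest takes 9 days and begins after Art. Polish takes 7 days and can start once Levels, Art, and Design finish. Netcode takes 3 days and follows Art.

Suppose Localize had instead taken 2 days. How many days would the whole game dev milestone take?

25

As given, the longest chain is Design→Art→Audio→BugFix→Localize = 4+5+7+6+5 = 27, so the finish is 27 days.
Localize lies on that path, so at 2 days the path becomes 24 days.
The binding chain switches to Design→Art→Levels→Polish = 4+5+9+7 = 25; finish 25 days.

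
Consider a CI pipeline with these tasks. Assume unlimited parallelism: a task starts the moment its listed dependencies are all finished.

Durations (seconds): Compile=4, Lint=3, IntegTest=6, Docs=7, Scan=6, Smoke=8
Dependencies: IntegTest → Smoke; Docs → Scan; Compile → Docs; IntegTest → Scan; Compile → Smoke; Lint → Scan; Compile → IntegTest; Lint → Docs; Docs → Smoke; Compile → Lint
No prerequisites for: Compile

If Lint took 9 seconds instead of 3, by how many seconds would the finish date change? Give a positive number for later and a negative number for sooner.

6

The binding path is Compile→Lint→Docs→Smoke = 4+3+7+8 = 22; finish at 22 seconds.
Lint lies on that path, so at 9 seconds the path becomes 28 seconds.
The critical path is still Compile→Lint→Docs→Smoke; finish is now 28 seconds.
Change in finish: 28 − 22 = +6 seconds.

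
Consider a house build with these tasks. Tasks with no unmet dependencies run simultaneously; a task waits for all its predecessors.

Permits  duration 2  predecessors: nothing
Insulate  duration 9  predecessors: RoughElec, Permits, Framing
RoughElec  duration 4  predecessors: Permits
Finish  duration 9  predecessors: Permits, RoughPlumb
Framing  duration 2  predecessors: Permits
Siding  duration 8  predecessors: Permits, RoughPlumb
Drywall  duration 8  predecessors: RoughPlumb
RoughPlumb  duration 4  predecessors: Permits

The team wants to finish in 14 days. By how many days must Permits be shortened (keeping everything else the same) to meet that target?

1

Current finish: 15 days; target: 14.
Permits is on every critical path, so each day cut from Permits cuts the finish by one (this holds down to a finish of 14).
Need 15 − 14 = 1 day off Permits → Permits becomes 1 day, finish becomes 14.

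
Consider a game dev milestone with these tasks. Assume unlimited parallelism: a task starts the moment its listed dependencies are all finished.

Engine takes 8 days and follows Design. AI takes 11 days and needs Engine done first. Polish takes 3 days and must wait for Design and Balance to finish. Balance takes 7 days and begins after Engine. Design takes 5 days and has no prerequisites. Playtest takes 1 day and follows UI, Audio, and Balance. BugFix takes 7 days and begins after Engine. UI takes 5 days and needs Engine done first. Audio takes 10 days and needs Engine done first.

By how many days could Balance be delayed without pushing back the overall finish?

Critical path: Design→Engine→Audio→Playtest = 5+8+10+1 = 24, so the finish is 24 days.
Longest path through Balance: 23 days (earliest finish 20, latest finish 21).
Float = 24 − 23 = 1.

1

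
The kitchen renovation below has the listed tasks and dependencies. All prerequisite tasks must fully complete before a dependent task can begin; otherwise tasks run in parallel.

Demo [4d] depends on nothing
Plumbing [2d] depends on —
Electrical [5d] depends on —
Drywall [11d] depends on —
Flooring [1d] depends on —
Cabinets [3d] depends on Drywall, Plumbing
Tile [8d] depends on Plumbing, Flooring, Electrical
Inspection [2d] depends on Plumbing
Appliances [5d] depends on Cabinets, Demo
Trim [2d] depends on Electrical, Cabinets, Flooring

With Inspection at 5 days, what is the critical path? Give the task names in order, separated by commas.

Critical path before the change: Drywall→Cabinets→Appliances = 11+3+5 = 19 giving 19 days.
The longest path through Inspection is only 4 days, so Inspection has float 15.
No other chain overtakes it, so the finish is 19 days.

Drywall, Cabinets, Appliances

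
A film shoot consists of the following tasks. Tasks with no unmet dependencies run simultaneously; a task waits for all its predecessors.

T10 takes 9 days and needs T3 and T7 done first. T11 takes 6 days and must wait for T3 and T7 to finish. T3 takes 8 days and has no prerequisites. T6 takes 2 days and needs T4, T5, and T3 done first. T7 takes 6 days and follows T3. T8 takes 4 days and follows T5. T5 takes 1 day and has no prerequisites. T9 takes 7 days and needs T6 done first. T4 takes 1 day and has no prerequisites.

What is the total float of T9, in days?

6

The longest chain is T3→T7→T10 = 8+6+9 = 23; overall finish 23 days.
T9 finishes as early as 17 and must finish by 23.
Float = 23 − 17 = 6.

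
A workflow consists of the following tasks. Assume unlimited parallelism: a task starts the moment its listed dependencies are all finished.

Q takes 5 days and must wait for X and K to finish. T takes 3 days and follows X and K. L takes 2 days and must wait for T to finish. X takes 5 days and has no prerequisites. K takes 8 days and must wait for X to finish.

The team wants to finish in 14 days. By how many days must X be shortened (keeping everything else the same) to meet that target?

4

Current finish: 18 days; target: 14.
X is on every critical path, so each day cut from X cuts the finish by one (this holds down to a finish of 14).
Need 18 − 14 = 4 days off X → X becomes 1 day, finish becomes 14.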